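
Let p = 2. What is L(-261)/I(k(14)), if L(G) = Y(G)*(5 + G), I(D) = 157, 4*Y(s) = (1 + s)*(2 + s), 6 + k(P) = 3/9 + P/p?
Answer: -4309760/157 ≈ -27451.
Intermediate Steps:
k(P) = -17/3 + P/2 (k(P) = -6 + (3/9 + P/2) = -6 + (3*(1/9) + P*(1/2)) = -6 + (1/3 + P/2) = -17/3 + P/2)
Y(s) = (1 + s)*(2 + s)/4 (Y(s) = ((1 + s)*(2 + s))/4 = (1 + s)*(2 + s)/4)
L(G) = (5 + G)*(1/2 + G**2/4 + 3*G/4) (L(G) = (1/2 + G**2/4 + 3*G/4)*(5 + G) = (5 + G)*(1/2 + G**2/4 + 3*G/4))
L(-261)/I(k(14)) = ((5 - 261)*(2 + (-261)**2 + 3*(-261))/4)/157 = ((1/4)*(-256)*(2 + 68121 - 783))*(1/157) = ((1/4)*(-256)*67340)*(1/157) = -4309760*1/157 = -4309760/157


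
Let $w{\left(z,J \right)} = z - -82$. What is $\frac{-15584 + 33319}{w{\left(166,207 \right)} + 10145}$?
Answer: $\frac{17735}{10393} \approx 1.7064$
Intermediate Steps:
$w{\left(z,J \right)} = 82 + z$ ($w{\left(z,J \right)} = z + 82 = 82 + z$)
$\frac{-15584 + 33319}{w{\left(166,207 \right)} + 10145} = \frac{-15584 + 33319}{\left(82 + 166\right) + 10145} = \frac{17735}{248 + 10145} = \frac{17735}{10393}$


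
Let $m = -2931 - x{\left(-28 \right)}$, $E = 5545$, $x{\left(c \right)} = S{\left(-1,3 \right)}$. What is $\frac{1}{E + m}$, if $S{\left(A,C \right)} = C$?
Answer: $\frac{1}{2611} \approx 0.000383$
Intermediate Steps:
$x{\left(c \right)} = 3$
$m = -2934$ ($m = -2931 - 3 = -2934$)
$\frac{1}{E + m} = \frac{1}{5545 - 2934} = \frac{1}{2611}$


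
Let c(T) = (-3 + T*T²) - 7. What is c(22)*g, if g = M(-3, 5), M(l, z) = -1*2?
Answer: -21276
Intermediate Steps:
M(l, z) = -2
g = -2
c(T) = -10 + T³ (c(T) = (-3 + T³) - 7 = -10 + T³)
c(22)*g = (-10 + 22³)*(-2) = (-10 + 10648)*(-2) = 10638*(-2) = -21276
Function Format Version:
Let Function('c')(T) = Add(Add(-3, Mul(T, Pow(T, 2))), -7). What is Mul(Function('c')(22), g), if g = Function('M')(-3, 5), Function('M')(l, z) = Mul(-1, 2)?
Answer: -21276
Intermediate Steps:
Function('M')(l, z) = -2
g = -2
Function('c')(T) = Add(-10, Pow(T, 3)) (Function('c')(T) = Add(Add(-3, Pow(T, 3)), -7) = Add(-10, Pow(T, 3)))
Mul(Function('c')(22), g) = Mul(Add(-10, Pow(22, 3)), -2) = Mul(Add(-10, 10648), -2) = Mul(10638, -2) = -21276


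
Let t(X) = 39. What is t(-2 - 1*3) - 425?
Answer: -386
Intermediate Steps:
t(-2 - 1*3) - 425 = 39 - 425 = -386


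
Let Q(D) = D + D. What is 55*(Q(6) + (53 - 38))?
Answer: 1485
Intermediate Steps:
Q(D) = 2*D
55*(Q(6) + (53 - 38)) = 55*(2*6 + (53 - 38)) = 55*(12 + 15) = 55*27 = 1485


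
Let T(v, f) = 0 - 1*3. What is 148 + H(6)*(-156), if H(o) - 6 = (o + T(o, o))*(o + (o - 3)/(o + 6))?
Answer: -3713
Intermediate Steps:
T(v, f) = -3 (T(v, f) = 0 - 3 = -3)
H(o) = 6 + (-3 + o)*(o + (-3 + o)/(6 + o)) (H(o) = 6 + (o - 3)*(o + (o - 3)/(o + 6)) = 6 + (-3 + o)*(o + (-3 + o)/(6 + o)))
148 + H(6)*(-156) = 148 + ((45 + 6³ - 18*6 + 4*6²)/(6 + 6))*(-156) = 148 + ((45 + 216 - 108 + 4*36)/12)*(-156) = 148 + ((45 + 216 - 108 + 144)/12)*(-156) = 148 + ((1/12)*297)*(-156) = 148 + (99/4)*(-156) = 148 - 3861 = -3713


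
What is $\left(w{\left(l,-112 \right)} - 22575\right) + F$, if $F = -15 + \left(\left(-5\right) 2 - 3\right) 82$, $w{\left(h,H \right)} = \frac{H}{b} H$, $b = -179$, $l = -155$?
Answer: $- \frac{4246968}{179} \approx -23726.0$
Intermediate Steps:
$w{\left(h,H \right)} = - \frac{H^{2}}{179}$ ($w{\left(h,H \right)} = \frac{H}{-179} H = H \left(- \frac{1}{179}\right) H = - \frac{H}{179} H = - \frac{H^{2}}{179}$)
$F = -1081$ ($F = -15 + \left(-10 - 3\right) 82 = -15 - 1066 = -1081$)
$\left(w{\left(l,-112 \right)} - 22575\right) + F = \left(- \frac{\left(-112\right)^{2}}{179} - 22575\right) - 1081 = \left(\left(- \frac{1}{179}\right) 12544 - 22575\right) - 1081 = \left(- \frac{12544}{179} - 22575\right) - 1081 = - \frac{4053469}{179} - 1081 = - \frac{4246968}{179}$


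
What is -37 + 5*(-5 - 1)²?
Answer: 143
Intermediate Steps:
-37 + 5*(-5 - 1)² = -37 + 5*(-6)² = -37 + 5*36 = -37 + 180 = 143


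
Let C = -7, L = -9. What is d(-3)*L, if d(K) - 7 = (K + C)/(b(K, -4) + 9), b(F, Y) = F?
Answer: -48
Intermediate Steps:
d(K) = 7 + (-7 + K)/(9 + K) (d(K) = 7 + (K - 7)/(K + 9) = 7 + (-7 + K)/(9 + K))
d(-3)*L = (8*(7 - 3)/(9 - 3))*(-9) = (8*4/6)*(-9) = (8*(1/6)*4)*(-9) = (16/3)*(-9) = -48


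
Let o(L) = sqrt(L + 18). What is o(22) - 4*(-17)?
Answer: 68 + 2*sqrt(10) ≈ 74.325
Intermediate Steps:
o(L) = sqrt(18 + L)
o(22) - 4*(-17) = sqrt(18 + 22) - 4*(-17) = sqrt(40) + 68 = 2*sqrt(10) + 68 = 68 + 2*sqrt(10)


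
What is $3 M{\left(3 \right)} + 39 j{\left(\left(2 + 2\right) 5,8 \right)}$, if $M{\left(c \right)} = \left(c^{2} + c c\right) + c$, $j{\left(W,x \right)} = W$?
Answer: $843$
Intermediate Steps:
$M{\left(c \right)} = c + 2 c^{2}$ ($M{\left(c \right)} = \left(c^{2} + c^{2}\right) + c = 2 c^{2} + c = c + 2 c^{2}$)
$3 M{\left(3 \right)} + 39 j{\left(\left(2 + 2\right) 5,8 \right)} = 3 \cdot 3 \left(1 + 2 \cdot 3\right) + 39 \left(2 + 2\right) 5 = 3 \cdot 3 \left(1 + 6\right) + 39 \cdot 4 \cdot 5 = 3 \cdot 3 \cdot 7 + 39 \cdot 20 = 3 \cdot 21 + 780 = 63 + 780 = 843$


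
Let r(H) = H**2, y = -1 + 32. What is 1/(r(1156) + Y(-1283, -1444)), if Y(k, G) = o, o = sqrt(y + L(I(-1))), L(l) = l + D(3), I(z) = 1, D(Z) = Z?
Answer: 1336336/1785793904861 - sqrt(35)/1785793904861 ≈ 7.4831e-7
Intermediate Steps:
y = 31
L(l) = 3 + l (L(l) = l + 3 = 3 + l)
o = sqrt(35) (o = sqrt(31 + (3 + 1)) = sqrt(31 + 4) = sqrt(35) ≈ 5.9161)
Y(k, G) = sqrt(35)
1/(r(1156) + Y(-1283, -1444)) = 1/(1156**2 + sqrt(35)) = 1/(1336336 + sqrt(35))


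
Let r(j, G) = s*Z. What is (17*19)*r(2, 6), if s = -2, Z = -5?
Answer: 3230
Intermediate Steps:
r(j, G) = 10 (r(j, G) = -2*(-5) = 10)
(17*19)*r(2, 6) = (17*19)*10 = 323*10 = 3230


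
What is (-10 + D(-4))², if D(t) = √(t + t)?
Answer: 92 - 40*I*√2 ≈ 92.0 - 56.569*I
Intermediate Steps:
D(t) = √2*√t (D(t) = √(2*t) = √2*√t)
(-10 + D(-4))² = (-10 + √2*√(-4))² = (-10 + √2*(2*I))² = (-10 + 2*I*√2)²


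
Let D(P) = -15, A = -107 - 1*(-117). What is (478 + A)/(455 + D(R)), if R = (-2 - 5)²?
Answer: 61/55 ≈ 1.1091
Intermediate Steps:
A = 10 (A = -107 + 117 = 10)
R = 49 (R = (-7)² = 49)
(478 + A)/(455 + D(R)) = (478 + 10)/(455 - 15) = 488/440 = 488*(1/440) = 61/55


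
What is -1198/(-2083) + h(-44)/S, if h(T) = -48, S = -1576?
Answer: 248504/410351 ≈ 0.60559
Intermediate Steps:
-1198/(-2083) + h(-44)/S = -1198/(-2083) - 48/(-1576) = -1198*(-1/2083) - 48*(-1/1576) = 1198/2083 + 6/197 = 248504/410351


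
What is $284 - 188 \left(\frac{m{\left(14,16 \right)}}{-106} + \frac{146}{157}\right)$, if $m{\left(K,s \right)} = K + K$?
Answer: $\frac{1321644}{8321} \approx 158.83$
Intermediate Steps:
$m{\left(K,s \right)} = 2 K$
$284 - 188 \left(\frac{m{\left(14,16 \right)}}{-106} + \frac{146}{157}\right) = 284 - 188 \left(\frac{2 \cdot 14}{-106} + \frac{146}{157}\right) = 284 - 188 \left(28 \left(- \frac{1}{106}\right) + 146 \cdot \frac{1}{157}\right) = 284 - 188 \left(- \frac{14}{53} + \frac{146}{157}\right) = 284 - \frac{1041520}{8321} = \frac{1321644}{8321}$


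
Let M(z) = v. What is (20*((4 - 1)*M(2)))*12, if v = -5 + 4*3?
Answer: 5040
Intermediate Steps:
v = 7 (v = -5 + 12 = 7)
M(z) = 7
(20*((4 - 1)*M(2)))*12 = (20*((4 - 1)*7))*12 = (20*(3*7))*12 = (20*21)*12 = 420*12 = 5040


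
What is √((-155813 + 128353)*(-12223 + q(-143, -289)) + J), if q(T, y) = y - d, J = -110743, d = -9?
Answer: √343221637 ≈ 18526.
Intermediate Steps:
q(T, y) = 9 + y (q(T, y) = y - 1*(-9) = y + 9 = 9 + y)
√((-155813 + 128353)*(-12223 + q(-143, -289)) + J) = √((-155813 + 128353)*(-12223 + (9 - 289)) - 110743) = √(-27460*(-12223 - 280) - 110743) = √(-27460*(-12503) - 110743) = √(343332380 - 110743) = √343221637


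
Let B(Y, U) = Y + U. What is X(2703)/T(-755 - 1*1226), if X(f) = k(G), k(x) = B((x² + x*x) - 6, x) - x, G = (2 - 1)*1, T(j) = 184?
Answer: -1/46 ≈ -0.021739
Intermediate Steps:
G = 1 (G = 1*1 = 1)
B(Y, U) = U + Y
k(x) = -6 + 2*x² (k(x) = (x + ((x² + x*x) - 6)) - x = (x + ((x² + x²) - 6)) - x = (x + (2*x² - 6)) - x = (x + (-6 + 2*x²)) - x = (-6 + x + 2*x²) - x = -6 + 2*x²)
X(f) = -4 (X(f) = -6 + 2*1² = -6 + 2*1 = -6 + 2 = -4)
X(2703)/T(-755 - 1*1226) = -4/184 = -4*1/184 = -1/46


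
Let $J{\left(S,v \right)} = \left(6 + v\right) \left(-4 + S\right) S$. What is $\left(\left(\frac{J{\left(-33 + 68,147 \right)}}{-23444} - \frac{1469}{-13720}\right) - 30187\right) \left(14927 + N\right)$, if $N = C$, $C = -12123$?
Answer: $- \frac{1702017907970081}{20103230} \approx -8.4664 \cdot 10^{7}$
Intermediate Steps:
$N = -12123$
$J{\left(S,v \right)} = S \left(-4 + S\right) \left(6 + v\right)$ ($J{\left(S,v \right)} = \left(-4 + S\right) \left(6 + v\right) S = S \left(-4 + S\right) \left(6 + v\right)$)
$\left(\left(\frac{J{\left(-33 + 68,147 \right)}}{-23444} - \frac{1469}{-13720}\right) - 30187\right) \left(14927 + N\right) = \left(\left(\frac{\left(-33 + 68\right) \left(-24 - 588 + 6 \left(-33 + 68\right) + \left(-33 + 68\right) 147\right)}{-23444} - \frac{1469}{-13720}\right) - 30187\right) \left(14927 - 12123\right) = \left(\left(35 \left(-24 - 588 + 6 \cdot 35 + 35 \cdot 147\right) \left(- \frac{1}{23444}\right) - - \frac{1469}{13720}\right) - 30187\right) 2804 = \left(\left(35 \left(-24 - 588 + 210 + 5145\right) \left(- \frac{1}{23444}\right) + \frac{1469}{13720}\right) - 30187\right) 2804 = \left(\left(35 \cdot 4743 \left(- \frac{1}{23444}\right) + \frac{1469}{13720}\right) - 30187\right) 2804 = \left(\left(166005 \left(- \frac{1}{23444}\right) + \frac{1469}{13720}\right) - 30187\right) 2804 = \left(\left(- \frac{166005}{23444} + \frac{1469}{13720}\right) - 30187\right) 2804 = \left(- \frac{560787341}{80412920} - 30187\right) 2804 = \left(- \frac{2427985603381}{80412920}\right) 2804 = - \frac{1702017907970081}{20103230}$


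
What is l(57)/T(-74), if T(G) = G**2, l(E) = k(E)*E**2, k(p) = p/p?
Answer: 3249/5476 ≈ 0.59332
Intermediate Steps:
k(p) = 1
l(E) = E**2 (l(E) = 1*E**2 = E**2)
l(57)/T(-74) = 57**2/((-74)**2) = 3249/5476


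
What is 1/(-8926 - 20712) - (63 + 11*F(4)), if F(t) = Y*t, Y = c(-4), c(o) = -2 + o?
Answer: 5957237/29638 ≈ 201.00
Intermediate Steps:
Y = -6 (Y = -2 - 4 = -6)
F(t) = -6*t
1/(-8926 - 20712) - (63 + 11*F(4)) = 1/(-8926 - 20712) - (63 + 11*(-6*4)) = 1/(-29638) - (63 + 11*(-24)) = -1/29638 - (63 - 264) = -1/29638 - 1*(-201) = -1/29638 + 201 = 5957237/29638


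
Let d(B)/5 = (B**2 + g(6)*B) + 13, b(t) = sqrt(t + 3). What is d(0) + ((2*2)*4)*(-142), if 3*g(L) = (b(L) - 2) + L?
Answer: -2207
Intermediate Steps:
b(t) = sqrt(3 + t)
g(L) = -2/3 + L/3 + sqrt(3 + L)/3 (g(L) = ((sqrt(3 + L) - 2) + L)/3 = ((-2 + sqrt(3 + L)) + L)/3 = (-2 + L + sqrt(3 + L))/3 = -2/3 + L/3 + sqrt(3 + L)/3)
d(B) = 65 + 5*B**2 + 35*B/3 (d(B) = 5*((B**2 + (-2/3 + (1/3)*6 + sqrt(3 + 6)/3)*B) + 13) = 5*((B**2 + (-2/3 + 2 + sqrt(9)/3)*B) + 13) = 5*((B**2 + (-2/3 + 2 + (1/3)*3)*B) + 13) = 5*((B**2 + (-2/3 + 2 + 1)*B) + 13) = 5*((B**2 + 7*B/3) + 13) = 5*(13 + B**2 + 7*B/3) = 65 + 5*B**2 + 35*B/3)
d(0) + ((2*2)*4)*(-142) = (65 + 5*0**2 + (35/3)*0) + ((2*2)*4)*(-142) = (65 + 5*0 + 0) + (4*4)*(-142) = (65 + 0 + 0) + 16*(-142) = 65 - 2272 = -2207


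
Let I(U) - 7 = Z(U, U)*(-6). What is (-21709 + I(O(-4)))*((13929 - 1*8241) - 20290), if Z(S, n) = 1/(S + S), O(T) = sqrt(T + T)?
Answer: 316892604 - 21903*I*sqrt(2)/2 ≈ 3.1689e+8 - 15488.0*I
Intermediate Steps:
O(T) = sqrt(2)*sqrt(T) (O(T) = sqrt(2*T) = sqrt(2)*sqrt(T))
Z(S, n) = 1/(2*S)
I(U) = 7 - 3/U (I(U) = 7 + (1/(2*U))*(-6) = 7 - 3/U)
(-21709 + I(O(-4)))*((13929 - 1*8241) - 20290) = (-21709 + (7 - 3*(-I*sqrt(2)/4)))*((13929 - 1*8241) - 20290) = (-21709 + (7 - 3*(-I*sqrt(2)/4)))*((13929 - 8241) - 20290) = (-21709 + (7 - 3*(-I*sqrt(2)/4)))*(5688 - 20290) = (-21709 + (7 - (-3)*I*sqrt(2)/4))*(-14602) = (-21709 + (7 + 3*I*sqrt(2)/4))*(-14602) = (-21702 + 3*I*sqrt(2)/4)*(-14602) = 316892604 - 21903*I*sqrt(2)/2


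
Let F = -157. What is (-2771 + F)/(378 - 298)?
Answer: -183/5 ≈ -36.600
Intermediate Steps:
(-2771 + F)/(378 - 298) = (-2771 - 157)/(378 - 298) = -2928/80 = -2928*1/80 = -183/5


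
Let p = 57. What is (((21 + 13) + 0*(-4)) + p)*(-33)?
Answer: -3003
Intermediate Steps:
(((21 + 13) + 0*(-4)) + p)*(-33) = (((21 + 13) + 0*(-4)) + 57)*(-33) = ((34 + 0) + 57)*(-33) = (34 + 57)*(-33) = 91*(-33) = -3003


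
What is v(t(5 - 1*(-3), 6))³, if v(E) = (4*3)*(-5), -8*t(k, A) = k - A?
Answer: -216000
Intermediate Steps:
t(k, A) = -k/8 + A/8 (t(k, A) = -(k - A)/8 = -k/8 + A/8)
v(E) = -60 (v(E) = 12*(-5) = -60)
v(t(5 - 1*(-3), 6))³ = (-60)³ = -216000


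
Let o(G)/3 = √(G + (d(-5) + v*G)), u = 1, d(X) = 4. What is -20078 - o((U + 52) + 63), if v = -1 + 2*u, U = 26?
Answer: -20078 - 3*√286 ≈ -20129.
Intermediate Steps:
v = 1 (v = -1 + 2*1 = -1 + 2 = 1)
o(G) = 3*√(4 + 2*G) (o(G) = 3*√(G + (4 + 1*G)) = 3*√(G + (4 + G)) = 3*√(4 + 2*G))
-20078 - o((U + 52) + 63) = -20078 - 3*√(4 + 2*((26 + 52) + 63)) = -20078 - 3*√(4 + 2*(78 + 63)) = -20078 - 3*√(4 + 2*141) = -20078 - 3*√(4 + 282) = -20078 - 3*√286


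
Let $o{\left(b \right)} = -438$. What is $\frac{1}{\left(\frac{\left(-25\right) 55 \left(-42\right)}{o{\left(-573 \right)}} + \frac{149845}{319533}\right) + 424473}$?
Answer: $\frac{23325909}{9898154004517} \approx 2.3566 \cdot 10^{-6}$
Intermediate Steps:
$\frac{1}{\left(\frac{\left(-25\right) 55 \left(-42\right)}{o{\left(-573 \right)}} + \frac{149845}{319533}\right) + 424473} = \frac{1}{\left(\frac{\left(-25\right) 55 \left(-42\right)}{-438} + \frac{149845}{319533}\right) + 424473} = \frac{1}{\left(\left(-1375\right) \left(-42\right) \left(- \frac{1}{438}\right) + 149845 \cdot \frac{1}{319533}\right) + 424473} = \frac{1}{\left(57750 \left(- \frac{1}{438}\right) + \frac{149845}{319533}\right) + 424473} = \frac{1}{\left(- \frac{9625}{73} + \frac{149845}{319533}\right) + 424473} = \frac{1}{- \frac{3064566440}{23325909} + 424473} = \frac{1}{\frac{9898154004517}{23325909}} = \frac{23325909}{9898154004517}$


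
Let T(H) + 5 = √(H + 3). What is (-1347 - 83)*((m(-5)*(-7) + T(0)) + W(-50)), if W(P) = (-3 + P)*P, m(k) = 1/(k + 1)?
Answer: -7569705/2 - 1430*√3 ≈ -3.7873e+6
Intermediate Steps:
m(k) = 1/(1 + k)
W(P) = P*(-3 + P)
T(H) = -5 + √(3 + H) (T(H) = -5 + √(H + 3) = -5 + √(3 + H))
(-1347 - 83)*((m(-5)*(-7) + T(0)) + W(-50)) = (-1347 - 83)*((-7/(1 - 5) + (-5 + √(3 + 0))) - 50*(-3 - 50)) = -1430*((-7/(-4) + (-5 + √3)) - 50*(-53)) = -1430*((-¼*(-7) + (-5 + √3)) + 2650) = -1430*((7/4 + (-5 + √3)) + 2650) = -1430*((-13/4 + √3) + 2650) = -1430*(10587/4 + √3) = -7569705/2 - 1430*√3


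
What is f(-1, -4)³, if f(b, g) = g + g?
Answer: -512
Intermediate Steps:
f(b, g) = 2*g
f(-1, -4)³ = (2*(-4))³ = (-8)³ = -512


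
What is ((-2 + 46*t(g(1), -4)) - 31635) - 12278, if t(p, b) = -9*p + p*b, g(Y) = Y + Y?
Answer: -45111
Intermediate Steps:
g(Y) = 2*Y
t(p, b) = -9*p + b*p
((-2 + 46*t(g(1), -4)) - 31635) - 12278 = ((-2 + 46*((2*1)*(-9 - 4))) - 31635) - 12278 = ((-2 + 46*(2*(-13))) - 31635) - 12278 = ((-2 + 46*(-26)) - 31635) - 12278 = ((-2 - 1196) - 31635) - 12278 = (-1198 - 31635) - 12278 = -32833 - 12278 = -45111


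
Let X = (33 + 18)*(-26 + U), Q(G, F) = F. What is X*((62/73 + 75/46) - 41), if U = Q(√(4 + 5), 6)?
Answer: 65969010/1679 ≈ 39291.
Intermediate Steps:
U = 6
X = -1020 (X = (33 + 18)*(-26 + 6) = 51*(-20) = -1020)
X*((62/73 + 75/46) - 41) = -1020*((62/73 + 75/46) - 41) = -1020*(8327/3358 - 41) = -1020*(-129351/3358) = 65969010/1679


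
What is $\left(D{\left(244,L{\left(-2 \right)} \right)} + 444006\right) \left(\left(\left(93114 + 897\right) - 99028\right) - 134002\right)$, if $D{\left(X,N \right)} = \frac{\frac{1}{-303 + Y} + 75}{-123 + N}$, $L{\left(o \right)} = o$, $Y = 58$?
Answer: $- \frac{1890333842906144}{30625} \approx -6.1725 \cdot 10^{10}$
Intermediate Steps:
$D{\left(X,N \right)} = \frac{18374}{245 \left(-123 + N\right)}$ ($D{\left(X,N \right)} = \frac{\frac{1}{-303 + 58} + 75}{-123 + N} = \frac{\frac{1}{-245} + 75}{-123 + N} = \frac{- \frac{1}{245} + 75}{-123 + N} = \frac{18374}{245 \left(-123 + N\right)}$)
$\left(D{\left(244,L{\left(-2 \right)} \right)} + 444006\right) \left(\left(\left(93114 + 897\right) - 99028\right) - 134002\right) = \left(\frac{18374}{245 \left(-123 - 2\right)} + 444006\right) \left(\left(\left(93114 + 897\right) - 99028\right) - 134002\right) = \left(\frac{18374}{245 \left(-125\right)} + 444006\right) \left(\left(94011 - 99028\right) - 134002\right) = \left(\frac{18374}{245} \left(- \frac{1}{125}\right) + 444006\right) \left(-5017 - 134002\right) = \left(- \frac{18374}{30625} + 444006\right) \left(-139019\right) = \frac{13597665376}{30625} \left(-139019\right) = - \frac{1890333842906144}{30625}$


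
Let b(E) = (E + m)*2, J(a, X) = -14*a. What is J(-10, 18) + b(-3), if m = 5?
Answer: 144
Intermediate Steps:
b(E) = 10 + 2*E (b(E) = (E + 5)*2 = (5 + E)*2 = 10 + 2*E)
J(-10, 18) + b(-3) = -14*(-10) + (10 + 2*(-3)) = 140 + (10 - 6) = 140 + 4 = 144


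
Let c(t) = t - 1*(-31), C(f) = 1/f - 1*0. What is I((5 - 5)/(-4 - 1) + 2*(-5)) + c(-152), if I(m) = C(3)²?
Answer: -1088/9 ≈ -120.89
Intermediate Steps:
C(f) = 1/f (C(f) = 1/f + 0 = 1/f)
I(m) = ⅑ (I(m) = (1/3)² = (⅓)² = ⅑)
c(t) = 31 + t (c(t) = t + 31 = 31 + t)
I((5 - 5)/(-4 - 1) + 2*(-5)) + c(-152) = ⅑ + (31 - 152) = ⅑ - 121 = -1088/9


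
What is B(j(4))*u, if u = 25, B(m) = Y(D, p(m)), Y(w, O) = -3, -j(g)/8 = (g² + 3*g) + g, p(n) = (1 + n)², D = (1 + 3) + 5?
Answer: -75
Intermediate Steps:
D = 9 (D = 4 + 5 = 9)
j(g) = -32*g - 8*g² (j(g) = -8*((g² + 3*g) + g) = -8*(g² + 4*g) = -32*g - 8*g²)
B(m) = -3
B(j(4))*u = -3*25 = -75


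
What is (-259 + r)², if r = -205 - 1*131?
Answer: 354025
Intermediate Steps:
r = -336 (r = -205 - 131 = -336)
(-259 + r)² = (-259 - 336)² = (-595)² = 354025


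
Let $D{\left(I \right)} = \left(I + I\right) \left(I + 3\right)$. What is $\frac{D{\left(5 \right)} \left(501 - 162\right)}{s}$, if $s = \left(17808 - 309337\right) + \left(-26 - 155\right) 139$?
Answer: $- \frac{1695}{19793} \approx -0.085636$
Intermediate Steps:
$D{\left(I \right)} = 2 I \left(3 + I\right)$
$s = -316688$ ($s = -291529 - 25159 = -316688$)
$\frac{D{\left(5 \right)} \left(501 - 162\right)}{s} = \frac{2 \cdot 5 \left(3 + 5\right) \left(501 - 162\right)}{-316688} = 2 \cdot 5 \cdot 8 \cdot 339 \left(- \frac{1}{316688}\right) = 80 \cdot 339 \left(- \frac{1}{316688}\right) = 27120 \left(- \frac{1}{316688}\right) = - \frac{1695}{19793}$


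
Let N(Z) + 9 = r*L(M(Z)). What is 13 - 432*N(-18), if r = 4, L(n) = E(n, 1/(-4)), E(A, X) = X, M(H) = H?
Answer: 4333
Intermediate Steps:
L(n) = -¼ (L(n) = 1/(-4) = -¼)
N(Z) = -10 (N(Z) = -9 + 4*(-¼) = -9 - 1 = -10)
13 - 432*N(-18) = 13 - 432*(-10) = 13 + 4320 = 4333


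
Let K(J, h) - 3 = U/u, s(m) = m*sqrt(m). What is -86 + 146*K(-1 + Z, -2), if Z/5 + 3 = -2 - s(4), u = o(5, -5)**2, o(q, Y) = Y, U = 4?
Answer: 9384/25 ≈ 375.36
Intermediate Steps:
s(m) = m**(3/2)
u = 25 (u = (-5)**2 = 25)
Z = -65 (Z = -15 + 5*(-2 - 4**(3/2)) = -15 + 5*(-2 - 1*8) = -15 + 5*(-2 - 8) = -15 + 5*(-10) = -15 - 50 = -65)
K(J, h) = 79/25 (K(J, h) = 3 + 4/25 = 79/25)
-86 + 146*K(-1 + Z, -2) = -86 + 146*(79/25) = -86 + 11534/25 = 9384/25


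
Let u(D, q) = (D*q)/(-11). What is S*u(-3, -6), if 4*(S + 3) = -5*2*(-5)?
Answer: -171/11 ≈ -15.545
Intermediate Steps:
S = 19/2 (S = -3 + (-5*2*(-5))/4 = -3 + (-10*(-5))/4 = -3 + (1/4)*50 = -3 + 25/2 = 19/2 ≈ 9.5000)
u(D, q) = -D*q/11 (u(D, q) = (D*q)*(-1/11) = -D*q/11)
S*u(-3, -6) = 19*(-1/11*(-3)*(-6))/2 = (19/2)*(-18/11) = -171/11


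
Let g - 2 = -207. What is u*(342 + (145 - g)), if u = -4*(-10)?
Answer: 27680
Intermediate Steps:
g = -205 (g = 2 - 207 = -205)
u = 40
u*(342 + (145 - g)) = 40*(342 + (145 - 1*(-205))) = 40*(342 + (145 + 205)) = 40*(342 + 350) = 40*692 = 27680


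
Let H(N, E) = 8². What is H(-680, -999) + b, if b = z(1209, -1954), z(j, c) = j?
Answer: 1273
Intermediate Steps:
H(N, E) = 64
b = 1209
H(-680, -999) + b = 64 + 1209 = 1273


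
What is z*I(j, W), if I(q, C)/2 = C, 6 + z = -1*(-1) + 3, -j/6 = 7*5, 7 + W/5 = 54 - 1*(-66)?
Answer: -2260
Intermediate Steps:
W = 565 (W = -35 + 5*(54 - 1*(-66)) = -35 + 5*(54 + 66) = -35 + 5*120 = -35 + 600 = 565)
j = -210 (j = -42*5 = -6*35 = -210)
z = -2 (z = -6 + (-1*(-1) + 3) = -6 + (1 + 3) = -6 + 4 = -2)
I(q, C) = 2*C
z*I(j, W) = -4*565 = -2*1130 = -2260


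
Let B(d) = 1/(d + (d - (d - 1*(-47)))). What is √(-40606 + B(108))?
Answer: I*√151094865/61 ≈ 201.51*I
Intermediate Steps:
B(d) = 1/(-47 + d) (B(d) = 1/(d + (d - (d + 47))) = 1/(d + (d - (47 + d))) = 1/(d + (d + (-47 - d))) = 1/(d - 47) = 1/(-47 + d))
√(-40606 + B(108)) = √(-40606 + 1/(-47 + 108)) = √(-40606 + 1/61) = √(-2476965/61) = I*√151094865/61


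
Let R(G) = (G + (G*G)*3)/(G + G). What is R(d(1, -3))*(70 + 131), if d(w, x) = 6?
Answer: 3819/2 ≈ 1909.5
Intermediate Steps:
R(G) = (G + 3*G²)/(2*G) (R(G) = (G + G²*3)/((2*G)) = (G + 3*G²)*(1/(2*G)) = (G + 3*G²)/(2*G))
R(d(1, -3))*(70 + 131) = (½ + (3/2)*6)*(70 + 131) = (½ + 9)*201 = (19/2)*201 = 3819/2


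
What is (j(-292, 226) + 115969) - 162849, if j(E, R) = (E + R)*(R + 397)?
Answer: -87998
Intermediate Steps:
j(E, R) = (397 + R)*(E + R) (j(E, R) = (E + R)*(397 + R) = (397 + R)*(E + R))
(j(-292, 226) + 115969) - 162849 = ((226² + 397*(-292) + 397*226 - 292*226) + 115969) - 162849 = ((51076 - 115924 + 89722 - 65992) + 115969) - 162849 = (-41118 + 115969) - 162849 = 74851 - 162849 = -87998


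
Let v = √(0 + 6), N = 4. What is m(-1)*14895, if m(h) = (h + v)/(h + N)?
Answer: -4965 + 4965*√6 ≈ 7196.7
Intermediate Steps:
v = √6 ≈ 2.4495
m(h) = (h + √6)/(4 + h) (m(h) = (h + √6)/(h + 4) = (h + √6)/(4 + h))
m(-1)*14895 = ((-1 + √6)/(4 - 1))*14895 = ((-1 + √6)/3)*14895 = (-⅓ + √6/3)*14895 = -4965 + 4965*√6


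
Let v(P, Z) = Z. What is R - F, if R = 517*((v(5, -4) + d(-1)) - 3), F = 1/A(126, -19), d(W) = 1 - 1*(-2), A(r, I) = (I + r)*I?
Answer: -4204243/2033 ≈ -2068.0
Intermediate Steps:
A(r, I) = I*(I + r)
d(W) = 3 (d(W) = 1 + 2 = 3)
F = -1/2033 (F = 1/(-19*(-19 + 126)) = 1/(-19*107) = 1/(-2033) = -1/2033 ≈ -0.00049188)
R = -2068 (R = 517*((-4 + 3) - 3) = 517*(-1 - 3) = 517*(-4) = -2068)
R - F = -2068 - 1*(-1/2033) = -2068 + 1/2033 = -4204243/2033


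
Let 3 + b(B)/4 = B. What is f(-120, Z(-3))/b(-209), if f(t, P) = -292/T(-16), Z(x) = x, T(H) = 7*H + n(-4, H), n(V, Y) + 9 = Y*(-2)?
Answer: -73/18868 ≈ -0.0038690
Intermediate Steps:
n(V, Y) = -9 - 2*Y (n(V, Y) = -9 + Y*(-2) = -9 - 2*Y)
T(H) = -9 + 5*H (T(H) = 7*H + (-9 - 2*H) = -9 + 5*H)
b(B) = -12 + 4*B
f(t, P) = 292/89 (f(t, P) = -292/(-9 + 5*(-16)) = -292/(-9 - 80) = -292/(-89) = -292*(-1)/89 = -1*(-292/89) = 292/89)
f(-120, Z(-3))/b(-209) = 292/(89*(-12 + 4*(-209))) = 292/(89*(-12 - 836)) = (292/89)/(-848) = (292/89)*(-1/848) = -73/18868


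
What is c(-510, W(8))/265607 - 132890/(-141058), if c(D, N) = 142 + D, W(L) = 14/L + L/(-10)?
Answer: 17622302443/18732996103 ≈ 0.94071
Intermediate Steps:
W(L) = 14/L - L/10 (W(L) = 14/L + L*(-1/10) = 14/L - L/10)
c(-510, W(8))/265607 - 132890/(-141058) = (142 - 510)/265607 - 132890/(-141058) = -368*1/265607 - 132890*(-1/141058) = -368/265607 + 66445/70529 = 17622302443/18732996103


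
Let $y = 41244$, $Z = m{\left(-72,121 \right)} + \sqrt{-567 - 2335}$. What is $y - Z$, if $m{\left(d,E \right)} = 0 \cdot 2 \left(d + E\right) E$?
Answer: $41244 - i \sqrt{2902} \approx 41244.0 - 53.87 i$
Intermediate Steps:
$m{\left(d,E \right)} = 0$ ($m{\left(d,E \right)} = 0 \cdot 2 \left(E + d\right) E = 0 \left(2 E + 2 d\right) E = 0 E = 0$)
$Z = i \sqrt{2902}$ ($Z = 0 + \sqrt{-567 - 2335} = 0 + \sqrt{-2902} = 0 + i \sqrt{2902} = i \sqrt{2902} \approx 53.87 i$)
$y - Z = 41244 - i \sqrt{2902}$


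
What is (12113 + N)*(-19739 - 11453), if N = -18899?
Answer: 211668912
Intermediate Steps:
(12113 + N)*(-19739 - 11453) = (12113 - 18899)*(-19739 - 11453) = -6786*(-31192) = 211668912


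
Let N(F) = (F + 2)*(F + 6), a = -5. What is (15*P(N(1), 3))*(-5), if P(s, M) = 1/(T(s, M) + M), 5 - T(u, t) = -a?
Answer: -25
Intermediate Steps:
N(F) = (2 + F)*(6 + F)
T(u, t) = 0 (T(u, t) = 5 - (-1)*(-5) = 5 - 1*5 = 5 - 5 = 0)
P(s, M) = 1/M (P(s, M) = 1/(0 + M) = 1/M)
(15*P(N(1), 3))*(-5) = (15/3)*(-5) = (15*(1/3))*(-5) = 5*(-5) = -25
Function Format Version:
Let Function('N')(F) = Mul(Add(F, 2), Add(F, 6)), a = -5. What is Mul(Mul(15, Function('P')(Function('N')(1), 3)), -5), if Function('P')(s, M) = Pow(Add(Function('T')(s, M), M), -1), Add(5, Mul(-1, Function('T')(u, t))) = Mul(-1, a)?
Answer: -25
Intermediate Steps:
Function('N')(F) = Mul(Add(2, F), Add(6, F))
Function('T')(u, t) = 0 (Function('T')(u, t) = Add(5, Mul(-1, Mul(-1, -5))) = Add(5, Mul(-1, 5)) = Add(5, -5) = 0)
Function('P')(s, M) = Pow(M, -1) (Function('P')(s, M) = Pow(Add(0, M), -1) = Pow(M, -1))
Mul(Mul(15, Function('P')(Function('N')(1), 3)), -5) = Mul(Mul(15, Pow(3, -1)), -5) = Mul(Mul(15, Rational(1, 3)), -5) = Mul(5, -5) = -25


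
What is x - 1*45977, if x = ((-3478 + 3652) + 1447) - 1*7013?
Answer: -51369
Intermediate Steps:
x = -5392 (x = (174 + 1447) - 7013 = 1621 - 7013 = -5392)
x - 1*45977 = -5392 - 1*45977 = -5392 - 45977 = -51369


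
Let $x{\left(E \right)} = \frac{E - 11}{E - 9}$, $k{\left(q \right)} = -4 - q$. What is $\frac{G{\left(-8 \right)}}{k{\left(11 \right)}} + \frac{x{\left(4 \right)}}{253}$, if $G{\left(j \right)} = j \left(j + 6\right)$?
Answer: $- \frac{4027}{3795} \approx -1.0611$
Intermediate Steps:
$x{\left(E \right)} = \frac{-11 + E}{-9 + E}$
$G{\left(j \right)} = j \left(6 + j\right)$
$\frac{G{\left(-8 \right)}}{k{\left(11 \right)}} + \frac{x{\left(4 \right)}}{253} = \frac{\left(-8\right) \left(6 - 8\right)}{-4 - 11} + \frac{\frac{1}{-9 + 4} \left(-11 + 4\right)}{253} = \frac{\left(-8\right) \left(-2\right)}{-4 - 11} + \frac{1}{-5} \left(-7\right) \frac{1}{253} = \frac{16}{-15} + \left(- \frac{1}{5}\right) \left(-7\right) \frac{1}{253} = 16 \left(- \frac{1}{15}\right) + \frac{7}{5} \cdot \frac{1}{253} = - \frac{16}{15} + \frac{7}{1265} = - \frac{4027}{3795}$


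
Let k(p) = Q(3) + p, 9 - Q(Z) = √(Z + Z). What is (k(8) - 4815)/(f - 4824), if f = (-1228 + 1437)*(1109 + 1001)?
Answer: -2399/218083 - √6/436166 ≈ -0.011006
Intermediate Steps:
Q(Z) = 9 - √2*√Z (Q(Z) = 9 - √(Z + Z) = 9 - √(2*Z) = 9 - √2*√Z)
k(p) = 9 + p - √6 (k(p) = (9 - √2*√3) + p = (9 - √6) + p = 9 + p - √6)
f = 440990 (f = 209*2110 = 440990)
(k(8) - 4815)/(f - 4824) = ((9 + 8 - √6) - 4815)/(440990 - 4824) = ((17 - √6) - 4815)/436166 = (-4798 - √6)*(1/436166) = -2399/218083 - √6/436166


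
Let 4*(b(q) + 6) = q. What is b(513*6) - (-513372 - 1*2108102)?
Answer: 5244475/2 ≈ 2.6222e+6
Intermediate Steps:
b(q) = -6 + q/4
b(513*6) - (-513372 - 1*2108102) = (-6 + (513*6)/4) - (-513372 - 1*2108102) = (-6 + (¼)*3078) - (-513372 - 2108102) = (-6 + 1539/2) - 1*(-2621474) = 1527/2 + 2621474 = 5244475/2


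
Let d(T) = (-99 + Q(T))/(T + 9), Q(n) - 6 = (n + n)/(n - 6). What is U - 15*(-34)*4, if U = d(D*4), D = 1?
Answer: 26423/13 ≈ 2032.5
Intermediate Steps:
Q(n) = 6 + 2*n/(-6 + n) (Q(n) = 6 + (n + n)/(n - 6) = 6 + (2*n)/(-6 + n) = 6 + 2*n/(-6 + n))
d(T) = (-99 + 4*(-9 + 2*T)/(-6 + T))/(9 + T) (d(T) = (-99 + 4*(-9 + 2*T)/(-6 + T))/(T + 9) = (-99 + 4*(-9 + 2*T)/(-6 + T))/(9 + T))
U = -97/13 (U = (558 - 91*4)/((-6 + 1*4)*(9 + 1*4)) = (558 - 91*4)/((-6 + 4)*(9 + 4)) = (558 - 364)/(-2*13) = -1/2*1/13*194 = -97/13 ≈ -7.4615)
U - 15*(-34)*4 = -97/13 - 15*(-34)*4 = -97/13 + 510*4 = -97/13 + 2040 = 26423/13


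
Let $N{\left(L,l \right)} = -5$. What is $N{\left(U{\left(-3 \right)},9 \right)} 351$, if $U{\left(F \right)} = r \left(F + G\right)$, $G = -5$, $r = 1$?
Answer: $-1755$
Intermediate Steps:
$U{\left(F \right)} = -5 + F$ ($U{\left(F \right)} = 1 \left(F - 5\right) = 1 \left(-5 + F\right) = -5 + F$)
$N{\left(U{\left(-3 \right)},9 \right)} 351 = \left(-5\right) 351 = -1755$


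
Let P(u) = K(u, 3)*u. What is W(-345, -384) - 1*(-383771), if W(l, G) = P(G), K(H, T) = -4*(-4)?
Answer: 377627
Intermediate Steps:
K(H, T) = 16
P(u) = 16*u
W(l, G) = 16*G
W(-345, -384) - 1*(-383771) = 16*(-384) - 1*(-383771) = -6144 + 383771 = 377627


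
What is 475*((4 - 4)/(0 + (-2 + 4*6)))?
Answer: 0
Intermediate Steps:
475*((4 - 4)/(0 + (-2 + 4*6))) = 475*(0/(0 + (-2 + 24))) = 475*(0/(0 + 22)) = 475*(0/22) = 475*(0*(1/22)) = 475*0 = 0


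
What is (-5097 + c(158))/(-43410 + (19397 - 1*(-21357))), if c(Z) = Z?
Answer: 4939/2656 ≈ 1.8596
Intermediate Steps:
(-5097 + c(158))/(-43410 + (19397 - 1*(-21357))) = (-5097 + 158)/(-43410 + (19397 - 1*(-21357))) = -4939/(-43410 + (19397 + 21357)) = -4939/(-43410 + 40754) = -4939/(-2656) = -4939*(-1/2656) = 4939/2656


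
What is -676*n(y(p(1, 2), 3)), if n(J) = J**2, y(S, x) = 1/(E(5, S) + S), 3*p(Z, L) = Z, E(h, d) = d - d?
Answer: -6084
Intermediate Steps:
E(h, d) = 0
p(Z, L) = Z/3
y(S, x) = 1/S (y(S, x) = 1/(0 + S) = 1/S)
-676*n(y(p(1, 2), 3)) = -676*(1/((1/3)*1))**2 = -676*(1/(1/3))**2 = -676*3**2 = -676*9 = -6084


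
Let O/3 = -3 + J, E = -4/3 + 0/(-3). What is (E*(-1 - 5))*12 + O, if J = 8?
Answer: 111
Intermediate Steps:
E = -4/3 (E = -4*⅓ + 0*(-⅓) = -4/3 + 0 = -4/3 ≈ -1.3333)
O = 15 (O = 3*(-3 + 8) = 3*5 = 15)
(E*(-1 - 5))*12 + O = -4*(-1 - 5)/3*12 + 15 = -4/3*(-6)*12 + 15 = 8*12 + 15 = 96 + 15 = 111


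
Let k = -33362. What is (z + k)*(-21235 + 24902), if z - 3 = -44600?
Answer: -285875653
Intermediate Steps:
z = -44597 (z = 3 - 44600 = -44597)
(z + k)*(-21235 + 24902) = (-44597 - 33362)*(-21235 + 24902) = -77959*3667 = -285875653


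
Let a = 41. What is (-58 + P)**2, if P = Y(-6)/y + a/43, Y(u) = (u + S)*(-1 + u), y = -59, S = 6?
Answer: 6017209/1849 ≈ 3254.3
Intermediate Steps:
Y(u) = (-1 + u)*(6 + u) (Y(u) = (u + 6)*(-1 + u) = (6 + u)*(-1 + u) = (-1 + u)*(6 + u))
P = 41/43 (P = (-6 + (-6)**2 + 5*(-6))/(-59) + 41/43 = (-6 + 36 - 30)*(-1/59) + 41*(1/43) = 0*(-1/59) + 41/43 = 0 + 41/43 = 41/43 ≈ 0.95349)
(-58 + P)**2 = (-58 + 41/43)**2 = (-2453/43)**2 = 6017209/1849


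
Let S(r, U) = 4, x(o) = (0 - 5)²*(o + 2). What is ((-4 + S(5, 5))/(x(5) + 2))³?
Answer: 0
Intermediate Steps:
x(o) = 50 + 25*o (x(o) = (-5)²*(2 + o) = 25*(2 + o) = 50 + 25*o)
((-4 + S(5, 5))/(x(5) + 2))³ = ((-4 + 4)/((50 + 25*5) + 2))³ = (0/((50 + 125) + 2))³ = (0/(175 + 2))³ = (0/177)³ = (0*(1/177))³ = 0³ = 0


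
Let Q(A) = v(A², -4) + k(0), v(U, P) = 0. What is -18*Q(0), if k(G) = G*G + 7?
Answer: -126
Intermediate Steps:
k(G) = 7 + G² (k(G) = G² + 7 = 7 + G²)
Q(A) = 7 (Q(A) = 0 + (7 + 0²) = 0 + (7 + 0) = 0 + 7 = 7)
-18*Q(0) = -18*7 = -126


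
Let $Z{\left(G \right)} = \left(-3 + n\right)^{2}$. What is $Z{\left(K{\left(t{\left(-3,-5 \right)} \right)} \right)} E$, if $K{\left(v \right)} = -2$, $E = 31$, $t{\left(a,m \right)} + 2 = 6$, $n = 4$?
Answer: $31$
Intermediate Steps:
$t{\left(a,m \right)} = 4$ ($t{\left(a,m \right)} = -2 + 6 = 4$)
$Z{\left(G \right)} = 1$ ($Z{\left(G \right)} = \left(-3 + 4\right)^{2} = 1^{2} = 1$)
$Z{\left(K{\left(t{\left(-3,-5 \right)} \right)} \right)} E = 1 \cdot 31 = 31$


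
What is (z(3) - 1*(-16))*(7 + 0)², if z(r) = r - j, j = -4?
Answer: 1127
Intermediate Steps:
z(r) = 4 + r (z(r) = r - 1*(-4) = r + 4 = 4 + r)
(z(3) - 1*(-16))*(7 + 0)² = ((4 + 3) - 1*(-16))*(7 + 0)² = (7 + 16)*7² = 23*49 = 1127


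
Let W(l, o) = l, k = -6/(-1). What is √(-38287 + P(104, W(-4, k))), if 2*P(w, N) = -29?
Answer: I*√153206/2 ≈ 195.71*I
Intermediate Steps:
k = 6 (k = -6*(-1) = 6)
P(w, N) = -29/2 (P(w, N) = (½)*(-29) = -29/2)
√(-38287 + P(104, W(-4, k))) = √(-38287 - 29/2) = √(-76603/2) = I*√153206/2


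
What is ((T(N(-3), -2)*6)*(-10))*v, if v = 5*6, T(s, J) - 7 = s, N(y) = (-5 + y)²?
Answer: -127800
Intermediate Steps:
T(s, J) = 7 + s
v = 30
((T(N(-3), -2)*6)*(-10))*v = (((7 + (-5 - 3)²)*6)*(-10))*30 = (((7 + (-8)²)*6)*(-10))*30 = (((7 + 64)*6)*(-10))*30 = ((71*6)*(-10))*30 = (426*(-10))*30 = -4260*30 = -127800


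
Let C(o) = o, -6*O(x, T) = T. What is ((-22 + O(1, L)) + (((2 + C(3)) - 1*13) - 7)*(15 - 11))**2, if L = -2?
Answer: 60025/9 ≈ 6669.4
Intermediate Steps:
O(x, T) = -T/6
((-22 + O(1, L)) + (((2 + C(3)) - 1*13) - 7)*(15 - 11))**2 = ((-22 - 1/6*(-2)) + (((2 + 3) - 1*13) - 7)*(15 - 11))**2 = ((-22 + 1/3) + ((5 - 13) - 7)*4)**2 = (-65/3 + (-8 - 7)*4)**2 = (-65/3 - 15*4)**2 = (-65/3 - 60)**2 = (-245/3)**2 = 60025/9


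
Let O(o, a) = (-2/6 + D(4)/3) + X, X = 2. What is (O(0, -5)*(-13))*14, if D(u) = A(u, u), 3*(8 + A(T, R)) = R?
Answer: 910/9 ≈ 101.11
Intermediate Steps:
A(T, R) = -8 + R/3
D(u) = -8 + u/3
O(o, a) = -5/9 (O(o, a) = (-2/6 + (-8 + (⅓)*4)/3) + 2 = (-2*⅙ + (-8 + 4/3)*(⅓)) + 2 = (-⅓ - 20/3*⅓) + 2 = (-⅓ - 20/9) + 2 = -23/9 + 2 = -5/9)
(O(0, -5)*(-13))*14 = -5/9*(-13)*14 = (65/9)*14 = 910/9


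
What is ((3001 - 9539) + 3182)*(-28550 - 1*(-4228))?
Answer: 81624632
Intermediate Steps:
((3001 - 9539) + 3182)*(-28550 - 1*(-4228)) = (-6538 + 3182)*(-28550 + 4228) = -3356*(-24322) = 81624632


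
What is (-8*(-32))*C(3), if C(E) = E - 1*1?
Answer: 512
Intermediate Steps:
C(E) = -1 + E (C(E) = E - 1 = -1 + E)
(-8*(-32))*C(3) = (-8*(-32))*(-1 + 3) = 256*2 = 512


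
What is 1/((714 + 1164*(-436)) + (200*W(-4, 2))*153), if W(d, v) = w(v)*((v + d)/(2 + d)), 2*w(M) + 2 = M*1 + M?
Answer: -1/476190 ≈ -2.1000e-6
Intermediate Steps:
w(M) = -1 + M (w(M) = -1 + (M*1 + M)/2 = -1 + (M + M)/2 = -1 + (2*M)/2 = -1 + M)
W(d, v) = (-1 + v)*(d + v)/(2 + d) (W(d, v) = (-1 + v)*((v + d)/(2 + d)) = (-1 + v)*((d + v)/(2 + d)) = (-1 + v)*(d + v)/(2 + d))
1/((714 + 1164*(-436)) + (200*W(-4, 2))*153) = 1/((714 + 1164*(-436)) + (200*((-1 + 2)*(-4 + 2)/(2 - 4)))*153) = 1/((714 - 507504) + (200*(1*(-2)/(-2)))*153) = 1/(-506790 + (200*(-½*1*(-2)))*153) = 1/(-506790 + (200*1)*153) = 1/(-506790 + 200*153) = 1/(-506790 + 30600) = 1/(-476190) = -1/476190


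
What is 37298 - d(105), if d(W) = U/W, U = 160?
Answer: 783226/21 ≈ 37297.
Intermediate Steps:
d(W) = 160/W
37298 - d(105) = 37298 - 160/105 = 37298 - 1*32/21 = 37298 - 32/21 = 783226/21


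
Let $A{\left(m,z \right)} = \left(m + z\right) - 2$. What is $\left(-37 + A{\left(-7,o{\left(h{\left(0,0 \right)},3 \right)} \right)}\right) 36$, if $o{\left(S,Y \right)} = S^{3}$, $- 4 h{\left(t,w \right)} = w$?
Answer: $-1656$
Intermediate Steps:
$h{\left(t,w \right)} = - \frac{w}{4}$
$A{\left(m,z \right)} = -2 + m + z$
$\left(-37 + A{\left(-7,o{\left(h{\left(0,0 \right)},3 \right)} \right)}\right) 36 = \left(-37 - \left(9 + 0\right)\right) 36 = \left(-37 - 9\right) 36 = \left(-46\right) 36 = -1656$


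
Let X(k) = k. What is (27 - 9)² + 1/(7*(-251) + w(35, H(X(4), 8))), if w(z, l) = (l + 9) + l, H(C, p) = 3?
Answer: 564407/1742 ≈ 324.00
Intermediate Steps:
w(z, l) = 9 + 2*l (w(z, l) = (9 + l) + l = 9 + 2*l)
(27 - 9)² + 1/(7*(-251) + w(35, H(X(4), 8))) = (27 - 9)² + 1/(7*(-251) + (9 + 2*3)) = 18² + 1/(-1757 + (9 + 6)) = 324 + 1/(-1757 + 15) = 324 + 1/(-1742) = 324 - 1/1742 = 564407/1742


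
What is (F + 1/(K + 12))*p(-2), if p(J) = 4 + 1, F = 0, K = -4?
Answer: 5/8 ≈ 0.62500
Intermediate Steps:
p(J) = 5
(F + 1/(K + 12))*p(-2) = (0 + 1/(-4 + 12))*5 = (0 + 1/8)*5 = (0 + ⅛)*5 = (⅛)*5 = 5/8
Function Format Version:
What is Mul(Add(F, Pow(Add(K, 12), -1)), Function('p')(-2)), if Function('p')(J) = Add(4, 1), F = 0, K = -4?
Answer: Rational(5, 8) ≈ 0.62500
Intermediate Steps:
Function('p')(J) = 5
Mul(Add(F, Pow(Add(K, 12), -1)), Function('p')(-2)) = Mul(Add(0, Pow(Add(-4, 12), -1)), 5) = Mul(Add(0, Pow(8, -1)), 5) = Mul(Add(0, Rational(1, 8)), 5) = Mul(Rational(1, 8), 5) = Rational(5, 8)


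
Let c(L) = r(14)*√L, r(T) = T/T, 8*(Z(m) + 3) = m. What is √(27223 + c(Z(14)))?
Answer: √(108892 + 2*I*√5)/2 ≈ 164.99 + 0.0033881*I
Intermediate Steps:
Z(m) = -3 + m/8
r(T) = 1
c(L) = √L (c(L) = 1*√L = √L)
√(27223 + c(Z(14))) = √(27223 + √(-3 + (⅛)*14)) = √(27223 + √(-3 + 7/4)) = √(27223 + √(-5/4)) = √(27223 + I*√5/2)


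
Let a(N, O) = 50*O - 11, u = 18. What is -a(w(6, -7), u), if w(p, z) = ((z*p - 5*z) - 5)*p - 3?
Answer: -889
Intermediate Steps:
w(p, z) = -3 + p*(-5 - 5*z + p*z) (w(p, z) = ((p*z - 5*z) - 5)*p - 3 = ((-5*z + p*z) - 5)*p - 3 = (-5 - 5*z + p*z)*p - 3 = p*(-5 - 5*z + p*z) - 3 = -3 + p*(-5 - 5*z + p*z))
a(N, O) = -11 + 50*O
-a(w(6, -7), u) = -(-11 + 50*18) = -(-11 + 900) = -1*889 = -889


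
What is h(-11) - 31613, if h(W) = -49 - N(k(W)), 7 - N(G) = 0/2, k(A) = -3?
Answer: -31669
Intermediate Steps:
N(G) = 7 (N(G) = 7 - 0/2 = 7 - 1*0 = 7 + 0 = 7)
h(W) = -56 (h(W) = -49 - 1*7 = -49 - 7 = -56)
h(-11) - 31613 = -56 - 31613 = -31669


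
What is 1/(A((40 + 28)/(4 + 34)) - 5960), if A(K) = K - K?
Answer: -1/5960 ≈ -0.00016779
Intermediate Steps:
A(K) = 0
1/(A((40 + 28)/(4 + 34)) - 5960) = 1/(0 - 5960) = 1/(-5960) = -1/5960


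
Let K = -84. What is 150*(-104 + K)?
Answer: -28200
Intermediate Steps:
150*(-104 + K) = 150*(-104 - 84) = 150*(-188) = -28200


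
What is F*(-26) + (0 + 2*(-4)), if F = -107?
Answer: 2774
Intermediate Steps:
F*(-26) + (0 + 2*(-4)) = -107*(-26) + (0 + 2*(-4)) = 2782 + (0 - 8) = 2782 - 8 = 2774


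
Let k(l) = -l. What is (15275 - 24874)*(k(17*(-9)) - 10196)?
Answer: 96402757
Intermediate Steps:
(15275 - 24874)*(k(17*(-9)) - 10196) = (15275 - 24874)*(-17*(-9) - 10196) = -9599*(-1*(-153) - 10196) = -9599*(153 - 10196) = -9599*(-10043) = 96402757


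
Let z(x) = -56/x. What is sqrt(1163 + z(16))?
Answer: sqrt(4638)/2 ≈ 34.051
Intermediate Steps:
sqrt(1163 + z(16)) = sqrt(1163 - 56/16) = sqrt(1163 - 56*1/16) = sqrt(1163 - 7/2) = sqrt(2319/2) = sqrt(4638)/2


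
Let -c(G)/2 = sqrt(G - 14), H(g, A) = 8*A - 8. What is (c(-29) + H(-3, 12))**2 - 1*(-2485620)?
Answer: 2493192 - 352*I*sqrt(43) ≈ 2.4932e+6 - 2308.2*I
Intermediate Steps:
H(g, A) = -8 + 8*A
c(G) = -2*sqrt(-14 + G) (c(G) = -2*sqrt(G - 14) = -2*sqrt(-14 + G))
(c(-29) + H(-3, 12))**2 - 1*(-2485620) = (-2*sqrt(-14 - 29) + (-8 + 8*12))**2 - 1*(-2485620) = (-2*I*sqrt(43) + (-8 + 96))**2 + 2485620 = (-2*I*sqrt(43) + 88)**2 + 2485620 = (88 - 2*I*sqrt(43))**2 + 2485620 = 2485620 + (88 - 2*I*sqrt(43))**2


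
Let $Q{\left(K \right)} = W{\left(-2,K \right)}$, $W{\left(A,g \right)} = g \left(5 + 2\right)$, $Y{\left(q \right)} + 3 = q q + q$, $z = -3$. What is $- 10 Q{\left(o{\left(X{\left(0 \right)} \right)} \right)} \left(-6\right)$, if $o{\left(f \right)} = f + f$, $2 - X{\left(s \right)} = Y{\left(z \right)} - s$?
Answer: $-840$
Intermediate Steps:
$Y{\left(q \right)} = -3 + q + q^{2}$ ($Y{\left(q \right)} = -3 + \left(q q + q\right) = -3 + \left(q^{2} + q\right) = -3 + \left(q + q^{2}\right) = -3 + q + q^{2}$)
$X{\left(s \right)} = -1 + s$ ($X{\left(s \right)} = 2 - \left(\left(-3 - 3 + \left(-3\right)^{2}\right) - s\right) = 2 - \left(\left(-3 - 3 + 9\right) - s\right) = 2 - \left(3 - s\right) = 2 + \left(-3 + s\right) = -1 + s$)
$W{\left(A,g \right)} = 7 g$ ($W{\left(A,g \right)} = g 7 = 7 g$)
$o{\left(f \right)} = 2 f$
$Q{\left(K \right)} = 7 K$
$- 10 Q{\left(o{\left(X{\left(0 \right)} \right)} \right)} \left(-6\right) = - 10 \cdot 7 \cdot 2 \left(-1 + 0\right) \left(-6\right) = - 10 \cdot 7 \cdot 2 \left(-1\right) \left(-6\right) = - 10 \cdot 7 \left(-2\right) \left(-6\right) = \left(-10\right) \left(-14\right) \left(-6\right) = 140 \left(-6\right) = -840$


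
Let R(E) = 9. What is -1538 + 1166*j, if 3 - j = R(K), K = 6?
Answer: -8534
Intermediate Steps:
j = -6 (j = 3 - 1*9 = 3 - 9 = -6)
-1538 + 1166*j = -1538 + 1166*(-6) = -1538 - 6996 = -8534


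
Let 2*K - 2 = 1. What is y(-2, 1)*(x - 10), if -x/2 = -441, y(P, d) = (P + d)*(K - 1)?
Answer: -436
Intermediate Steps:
K = 3/2 (K = 1 + (½)*1 = 1 + ½ = 3/2 ≈ 1.5000)
y(P, d) = P/2 + d/2 (y(P, d) = (P + d)*(3/2 - 1) = (P + d)*(½) = P/2 + d/2)
x = 882 (x = -2*(-441) = 882)
y(-2, 1)*(x - 10) = ((½)*(-2) + (½)*1)*(882 - 10) = (-1 + ½)*872 = -½*872 = -436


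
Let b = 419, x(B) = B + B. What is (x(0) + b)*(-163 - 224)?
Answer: -162153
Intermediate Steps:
x(B) = 2*B
(x(0) + b)*(-163 - 224) = (2*0 + 419)*(-163 - 224) = (0 + 419)*(-387) = 419*(-387) = -162153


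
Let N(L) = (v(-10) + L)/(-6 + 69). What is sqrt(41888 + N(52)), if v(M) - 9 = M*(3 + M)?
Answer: 5*sqrt(738941)/21 ≈ 204.67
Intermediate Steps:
v(M) = 9 + M*(3 + M)
N(L) = 79/63 + L/63 (N(L) = ((9 + (-10)**2 + 3*(-10)) + L)/(-6 + 69) = ((9 + 100 - 30) + L)/63 = (79 + L)*(1/63) = 79/63 + L/63)
sqrt(41888 + N(52)) = sqrt(41888 + (79/63 + (1/63)*52)) = sqrt(41888 + (79/63 + 52/63)) = sqrt(41888 + 131/63) = sqrt(2639075/63) = 5*sqrt(738941)/21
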